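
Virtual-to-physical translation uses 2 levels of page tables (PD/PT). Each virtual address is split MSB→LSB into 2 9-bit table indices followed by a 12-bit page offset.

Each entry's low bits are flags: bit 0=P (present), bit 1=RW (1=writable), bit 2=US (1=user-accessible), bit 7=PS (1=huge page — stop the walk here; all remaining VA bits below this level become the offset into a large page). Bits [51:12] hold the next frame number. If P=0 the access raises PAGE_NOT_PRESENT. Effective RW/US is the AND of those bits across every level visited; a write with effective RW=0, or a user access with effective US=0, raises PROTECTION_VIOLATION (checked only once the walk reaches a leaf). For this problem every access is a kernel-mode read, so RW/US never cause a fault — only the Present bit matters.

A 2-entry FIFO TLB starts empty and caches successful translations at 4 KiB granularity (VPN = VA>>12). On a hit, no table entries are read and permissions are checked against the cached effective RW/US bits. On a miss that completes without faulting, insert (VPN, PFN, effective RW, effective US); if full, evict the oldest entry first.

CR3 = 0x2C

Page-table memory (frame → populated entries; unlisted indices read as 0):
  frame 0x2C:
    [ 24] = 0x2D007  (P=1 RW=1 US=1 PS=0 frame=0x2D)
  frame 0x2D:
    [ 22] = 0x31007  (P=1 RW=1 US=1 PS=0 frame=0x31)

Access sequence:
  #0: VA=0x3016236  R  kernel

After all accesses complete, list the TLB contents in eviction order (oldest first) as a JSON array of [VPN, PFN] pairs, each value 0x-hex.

Walk each access:
#0 VA=0x3016236 (r,kernel):
  [0] read 0x2C idx=24: raw=0x2D007 flags P=1 W=1 U=1 S=0
  [1] read 0x2D idx=22: raw=0x31007 flags P=1 W=1 U=1 S=0
  ⇒ phys 0x31236  [2 reads]

TLB: [["0x3016", "0x31"]]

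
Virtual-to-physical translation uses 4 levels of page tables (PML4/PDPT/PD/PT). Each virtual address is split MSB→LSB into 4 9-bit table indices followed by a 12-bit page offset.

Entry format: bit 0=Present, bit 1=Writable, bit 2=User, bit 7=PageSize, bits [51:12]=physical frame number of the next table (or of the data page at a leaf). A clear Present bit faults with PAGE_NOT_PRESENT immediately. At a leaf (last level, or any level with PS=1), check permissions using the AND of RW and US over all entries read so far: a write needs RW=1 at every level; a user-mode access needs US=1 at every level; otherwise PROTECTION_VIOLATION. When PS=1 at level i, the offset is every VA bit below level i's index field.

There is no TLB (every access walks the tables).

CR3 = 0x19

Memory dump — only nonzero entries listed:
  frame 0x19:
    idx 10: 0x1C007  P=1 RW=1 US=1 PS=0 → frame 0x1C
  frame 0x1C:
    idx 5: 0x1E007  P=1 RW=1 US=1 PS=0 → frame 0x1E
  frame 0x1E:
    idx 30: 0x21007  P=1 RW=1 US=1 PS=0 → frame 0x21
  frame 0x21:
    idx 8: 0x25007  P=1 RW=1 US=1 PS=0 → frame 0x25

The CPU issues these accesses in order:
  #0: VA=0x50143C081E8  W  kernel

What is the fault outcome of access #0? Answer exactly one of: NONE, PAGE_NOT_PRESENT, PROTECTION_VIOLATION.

Trace:
#0 VA=0x50143C081E8 (w,kernel):
  L0: frame=0x19 idx=10 entry=0x1C007 [P=1 RW=1 US=1 PS=0]
  L1: frame=0x1C idx=5 entry=0x1E007 [P=1 RW=1 US=1 PS=0]
  L2: frame=0x1E idx=30 entry=0x21007 [P=1 RW=1 US=1 PS=0]
  L3: frame=0x21 idx=8 entry=0x25007 [P=1 RW=1 US=1 PS=0]
  ⇒ phys 0x251E8  [4 reads]

Access #0 fault: NONE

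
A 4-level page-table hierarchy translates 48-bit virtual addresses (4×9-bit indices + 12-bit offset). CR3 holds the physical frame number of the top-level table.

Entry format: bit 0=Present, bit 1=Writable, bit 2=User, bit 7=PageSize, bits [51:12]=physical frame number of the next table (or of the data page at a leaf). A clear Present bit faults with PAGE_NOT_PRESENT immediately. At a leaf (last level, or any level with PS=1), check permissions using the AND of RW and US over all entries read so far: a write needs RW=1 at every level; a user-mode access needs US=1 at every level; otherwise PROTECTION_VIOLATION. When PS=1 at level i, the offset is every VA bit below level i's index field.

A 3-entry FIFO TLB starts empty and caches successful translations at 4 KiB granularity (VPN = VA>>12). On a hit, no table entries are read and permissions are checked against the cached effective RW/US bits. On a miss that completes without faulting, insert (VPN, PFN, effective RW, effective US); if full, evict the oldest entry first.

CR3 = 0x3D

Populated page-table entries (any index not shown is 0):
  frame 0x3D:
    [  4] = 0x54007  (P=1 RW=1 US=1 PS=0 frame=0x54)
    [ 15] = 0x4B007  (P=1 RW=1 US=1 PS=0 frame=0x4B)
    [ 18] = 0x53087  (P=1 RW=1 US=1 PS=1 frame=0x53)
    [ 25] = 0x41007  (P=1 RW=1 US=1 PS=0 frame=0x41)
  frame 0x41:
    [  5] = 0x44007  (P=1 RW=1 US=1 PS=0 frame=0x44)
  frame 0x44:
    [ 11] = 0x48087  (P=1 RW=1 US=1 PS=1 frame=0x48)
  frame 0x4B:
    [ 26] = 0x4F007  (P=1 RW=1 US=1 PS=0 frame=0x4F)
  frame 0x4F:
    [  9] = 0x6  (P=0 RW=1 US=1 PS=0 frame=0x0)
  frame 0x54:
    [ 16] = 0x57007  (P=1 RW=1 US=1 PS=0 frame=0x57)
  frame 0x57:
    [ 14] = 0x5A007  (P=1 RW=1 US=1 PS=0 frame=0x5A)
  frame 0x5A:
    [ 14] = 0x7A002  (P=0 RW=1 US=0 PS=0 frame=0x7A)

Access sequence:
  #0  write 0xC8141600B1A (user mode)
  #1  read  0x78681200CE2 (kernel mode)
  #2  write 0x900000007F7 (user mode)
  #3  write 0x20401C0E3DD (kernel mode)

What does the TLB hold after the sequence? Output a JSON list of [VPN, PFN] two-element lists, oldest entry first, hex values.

Trace:
#0 VA=0xC8141600B1A (w,user):
  L0: frame=0x3D idx=25 entry=0x41007 [P=1 RW=1 US=1 PS=0]
  L1: frame=0x41 idx=5 entry=0x44007 [P=1 RW=1 US=1 PS=0]
  L2: frame=0x44 idx=11 entry=0x48087 [P=1 RW=1 US=1 PS=1]
  ⇒ phys 0x48B1A (huge @L2)  [3 reads]
#1 VA=0x78681200CE2 (r,kernel):
  L0: frame=0x3D idx=15 entry=0x4B007 [P=1 RW=1 US=1 PS=0]
  L1: frame=0x4B idx=26 entry=0x4F007 [P=1 RW=1 US=1 PS=0]
  L2: frame=0x4F idx=9 entry=0x6 [P=0 RW=1 US=1 PS=0]
  → PAGE_NOT_PRESENT  (3 entries read)
#2 VA=0x900000007F7 (w,user):
  L0: frame=0x3D idx=18 entry=0x53087 [P=1 RW=1 US=1 PS=1]
  ⇒ phys 0x537F7 (huge @L0)  [1 reads]
#3 VA=0x20401C0E3DD (w,kernel):
  L0: frame=0x3D idx=4 entry=0x54007 [P=1 RW=1 US=1 PS=0]
  L1: frame=0x54 idx=16 entry=0x57007 [P=1 RW=1 US=1 PS=0]
  L2: frame=0x57 idx=14 entry=0x5A007 [P=1 RW=1 US=1 PS=0]
  L3: frame=0x5A idx=14 entry=0x7A002 [P=0 RW=1 US=0 PS=0]
  → PAGE_NOT_PRESENT  (4 entries read)

TLB: [["0xC8141600", "0x48"], ["0x90000000", "0x53"]]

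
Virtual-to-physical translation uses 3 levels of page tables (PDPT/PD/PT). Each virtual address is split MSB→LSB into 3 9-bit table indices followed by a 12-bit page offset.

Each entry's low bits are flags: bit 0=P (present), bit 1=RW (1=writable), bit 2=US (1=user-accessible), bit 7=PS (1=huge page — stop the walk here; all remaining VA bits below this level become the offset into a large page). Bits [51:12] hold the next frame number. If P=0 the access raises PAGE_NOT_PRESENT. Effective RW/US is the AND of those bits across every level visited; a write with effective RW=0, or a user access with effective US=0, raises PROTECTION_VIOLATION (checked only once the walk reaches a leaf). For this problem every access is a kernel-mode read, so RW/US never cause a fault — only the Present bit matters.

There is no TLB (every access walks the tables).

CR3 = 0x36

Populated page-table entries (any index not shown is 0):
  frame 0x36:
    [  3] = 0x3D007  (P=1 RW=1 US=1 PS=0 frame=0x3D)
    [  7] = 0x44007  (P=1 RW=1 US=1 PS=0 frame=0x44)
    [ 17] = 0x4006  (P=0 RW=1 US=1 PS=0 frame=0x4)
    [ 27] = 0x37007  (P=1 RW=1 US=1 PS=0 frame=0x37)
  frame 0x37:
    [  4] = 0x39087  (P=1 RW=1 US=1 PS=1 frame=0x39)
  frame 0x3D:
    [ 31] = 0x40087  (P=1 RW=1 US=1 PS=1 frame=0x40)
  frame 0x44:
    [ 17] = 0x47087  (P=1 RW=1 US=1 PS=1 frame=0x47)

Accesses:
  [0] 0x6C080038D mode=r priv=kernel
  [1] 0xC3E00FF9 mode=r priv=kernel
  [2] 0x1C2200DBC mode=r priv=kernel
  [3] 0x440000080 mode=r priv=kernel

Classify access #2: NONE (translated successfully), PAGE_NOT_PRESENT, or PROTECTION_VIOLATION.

Per-access translation:
#0 VA=0x6C080038D (r,kernel):
  [0] read 0x36 idx=27: raw=0x37007 flags P=1 W=1 U=1 S=0
  [1] read 0x37 idx=4: raw=0x39087 flags P=1 W=1 U=1 S=1
  → PA=0x3938D (huge @L1)  (2 entries read)
#1 VA=0xC3E00FF9 (r,kernel):
  [0] read 0x36 idx=3: raw=0x3D007 flags P=1 W=1 U=1 S=0
  [1] read 0x3D idx=31: raw=0x40087 flags P=1 W=1 U=1 S=1
  → PA=0x40FF9 (huge @L1)  (2 entries read)
#2 VA=0x1C2200DBC (r,kernel):
  [0] read 0x36 idx=7: raw=0x44007 flags P=1 W=1 U=1 S=0
  [1] read 0x44 idx=17: raw=0x47087 flags P=1 W=1 U=1 S=1
  → PA=0x47DBC (huge @L1)  (2 entries read)
#3 VA=0x440000080 (r,kernel):
  [0] read 0x36 idx=17: raw=0x4006 flags P=0 W=1 U=1 S=0
  ⇒ fault: PAGE_NOT_PRESENT  — 1 lookups

Access #2 fault: NONE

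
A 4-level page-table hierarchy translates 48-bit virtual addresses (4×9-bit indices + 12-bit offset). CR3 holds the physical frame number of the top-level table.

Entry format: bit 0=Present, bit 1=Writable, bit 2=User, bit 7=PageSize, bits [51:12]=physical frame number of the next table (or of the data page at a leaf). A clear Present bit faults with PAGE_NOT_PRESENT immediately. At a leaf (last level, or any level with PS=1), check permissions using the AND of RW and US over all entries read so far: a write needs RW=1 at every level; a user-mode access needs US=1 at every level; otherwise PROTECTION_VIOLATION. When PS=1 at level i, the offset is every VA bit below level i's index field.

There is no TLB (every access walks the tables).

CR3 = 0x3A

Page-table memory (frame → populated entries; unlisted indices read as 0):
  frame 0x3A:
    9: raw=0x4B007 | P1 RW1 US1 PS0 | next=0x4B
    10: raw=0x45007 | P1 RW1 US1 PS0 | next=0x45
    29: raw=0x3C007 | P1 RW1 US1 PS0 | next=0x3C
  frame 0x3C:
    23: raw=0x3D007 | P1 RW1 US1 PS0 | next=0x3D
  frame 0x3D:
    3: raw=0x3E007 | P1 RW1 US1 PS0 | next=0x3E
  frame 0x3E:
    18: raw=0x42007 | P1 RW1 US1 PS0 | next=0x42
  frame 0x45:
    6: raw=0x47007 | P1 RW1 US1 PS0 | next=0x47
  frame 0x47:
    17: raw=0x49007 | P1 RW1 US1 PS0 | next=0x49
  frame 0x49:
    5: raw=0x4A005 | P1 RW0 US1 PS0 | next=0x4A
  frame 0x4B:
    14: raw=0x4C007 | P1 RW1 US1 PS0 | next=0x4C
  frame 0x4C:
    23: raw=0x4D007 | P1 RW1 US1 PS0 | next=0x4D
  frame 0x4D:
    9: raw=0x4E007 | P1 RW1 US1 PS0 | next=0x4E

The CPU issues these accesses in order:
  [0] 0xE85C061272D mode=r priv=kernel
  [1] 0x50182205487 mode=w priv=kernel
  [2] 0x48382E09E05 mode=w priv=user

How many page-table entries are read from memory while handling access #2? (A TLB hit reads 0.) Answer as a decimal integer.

Walk each access:
#0 VA=0xE85C061272D (r,kernel):
  [0] read 0x3A idx=29: raw=0x3C007 flags P=1 W=1 U=1 S=0
  [1] read 0x3C idx=23: raw=0x3D007 flags P=1 W=1 U=1 S=0
  [2] read 0x3D idx=3: raw=0x3E007 flags P=1 W=1 U=1 S=0
  [3] read 0x3E idx=18: raw=0x42007 flags P=1 W=1 U=1 S=0
  → PA=0x4272D  (4 entries read)
#1 VA=0x50182205487 (w,kernel):
  [0] read 0x3A idx=10: raw=0x45007 flags P=1 W=1 U=1 S=0
  [1] read 0x45 idx=6: raw=0x47007 flags P=1 W=1 U=1 S=0
  [2] read 0x47 idx=17: raw=0x49007 flags P=1 W=1 U=1 S=0
  [3] read 0x49 idx=5: raw=0x4A005 flags P=1 W=0 U=1 S=0
  → PROTECTION_VIOLATION  (4 entries read)
#2 VA=0x48382E09E05 (w,user):
  [0] read 0x3A idx=9: raw=0x4B007 flags P=1 W=1 U=1 S=0
  [1] read 0x4B idx=14: raw=0x4C007 flags P=1 W=1 U=1 S=0
  [2] read 0x4C idx=23: raw=0x4D007 flags P=1 W=1 U=1 S=0
  [3] read 0x4D idx=9: raw=0x4E007 flags P=1 W=1 U=1 S=0
  → PA=0x4EE05  (4 entries read)

Entries read for #2: 4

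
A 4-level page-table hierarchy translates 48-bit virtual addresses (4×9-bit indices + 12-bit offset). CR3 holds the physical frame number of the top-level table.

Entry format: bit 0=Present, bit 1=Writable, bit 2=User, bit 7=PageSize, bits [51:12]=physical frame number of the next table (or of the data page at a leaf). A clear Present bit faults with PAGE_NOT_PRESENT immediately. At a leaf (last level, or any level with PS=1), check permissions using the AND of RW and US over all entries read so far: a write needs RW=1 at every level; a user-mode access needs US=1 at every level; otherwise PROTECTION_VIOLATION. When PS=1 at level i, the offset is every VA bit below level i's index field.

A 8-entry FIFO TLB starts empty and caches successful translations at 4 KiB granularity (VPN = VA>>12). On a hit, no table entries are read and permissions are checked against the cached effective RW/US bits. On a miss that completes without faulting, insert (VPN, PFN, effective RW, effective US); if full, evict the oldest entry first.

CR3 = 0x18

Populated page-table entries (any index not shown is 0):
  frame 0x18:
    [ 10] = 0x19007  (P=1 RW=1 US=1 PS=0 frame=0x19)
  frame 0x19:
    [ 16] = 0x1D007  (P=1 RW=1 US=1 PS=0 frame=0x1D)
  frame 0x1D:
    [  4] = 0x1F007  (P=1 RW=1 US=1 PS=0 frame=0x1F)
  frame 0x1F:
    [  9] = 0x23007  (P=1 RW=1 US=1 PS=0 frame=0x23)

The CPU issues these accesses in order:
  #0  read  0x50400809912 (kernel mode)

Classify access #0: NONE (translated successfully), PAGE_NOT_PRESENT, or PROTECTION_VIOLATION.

Walk each access:
#0 VA=0x50400809912 (r,kernel):
  L0: frame=0x18 idx=10 entry=0x19007 [P=1 RW=1 US=1 PS=0]
  L1: frame=0x19 idx=16 entry=0x1D007 [P=1 RW=1 US=1 PS=0]
  L2: frame=0x1D idx=4 entry=0x1F007 [P=1 RW=1 US=1 PS=0]
  L3: frame=0x1F idx=9 entry=0x23007 [P=1 RW=1 US=1 PS=0]
  ⇒ phys 0x23912  [4 reads]

Access #0 fault: NONE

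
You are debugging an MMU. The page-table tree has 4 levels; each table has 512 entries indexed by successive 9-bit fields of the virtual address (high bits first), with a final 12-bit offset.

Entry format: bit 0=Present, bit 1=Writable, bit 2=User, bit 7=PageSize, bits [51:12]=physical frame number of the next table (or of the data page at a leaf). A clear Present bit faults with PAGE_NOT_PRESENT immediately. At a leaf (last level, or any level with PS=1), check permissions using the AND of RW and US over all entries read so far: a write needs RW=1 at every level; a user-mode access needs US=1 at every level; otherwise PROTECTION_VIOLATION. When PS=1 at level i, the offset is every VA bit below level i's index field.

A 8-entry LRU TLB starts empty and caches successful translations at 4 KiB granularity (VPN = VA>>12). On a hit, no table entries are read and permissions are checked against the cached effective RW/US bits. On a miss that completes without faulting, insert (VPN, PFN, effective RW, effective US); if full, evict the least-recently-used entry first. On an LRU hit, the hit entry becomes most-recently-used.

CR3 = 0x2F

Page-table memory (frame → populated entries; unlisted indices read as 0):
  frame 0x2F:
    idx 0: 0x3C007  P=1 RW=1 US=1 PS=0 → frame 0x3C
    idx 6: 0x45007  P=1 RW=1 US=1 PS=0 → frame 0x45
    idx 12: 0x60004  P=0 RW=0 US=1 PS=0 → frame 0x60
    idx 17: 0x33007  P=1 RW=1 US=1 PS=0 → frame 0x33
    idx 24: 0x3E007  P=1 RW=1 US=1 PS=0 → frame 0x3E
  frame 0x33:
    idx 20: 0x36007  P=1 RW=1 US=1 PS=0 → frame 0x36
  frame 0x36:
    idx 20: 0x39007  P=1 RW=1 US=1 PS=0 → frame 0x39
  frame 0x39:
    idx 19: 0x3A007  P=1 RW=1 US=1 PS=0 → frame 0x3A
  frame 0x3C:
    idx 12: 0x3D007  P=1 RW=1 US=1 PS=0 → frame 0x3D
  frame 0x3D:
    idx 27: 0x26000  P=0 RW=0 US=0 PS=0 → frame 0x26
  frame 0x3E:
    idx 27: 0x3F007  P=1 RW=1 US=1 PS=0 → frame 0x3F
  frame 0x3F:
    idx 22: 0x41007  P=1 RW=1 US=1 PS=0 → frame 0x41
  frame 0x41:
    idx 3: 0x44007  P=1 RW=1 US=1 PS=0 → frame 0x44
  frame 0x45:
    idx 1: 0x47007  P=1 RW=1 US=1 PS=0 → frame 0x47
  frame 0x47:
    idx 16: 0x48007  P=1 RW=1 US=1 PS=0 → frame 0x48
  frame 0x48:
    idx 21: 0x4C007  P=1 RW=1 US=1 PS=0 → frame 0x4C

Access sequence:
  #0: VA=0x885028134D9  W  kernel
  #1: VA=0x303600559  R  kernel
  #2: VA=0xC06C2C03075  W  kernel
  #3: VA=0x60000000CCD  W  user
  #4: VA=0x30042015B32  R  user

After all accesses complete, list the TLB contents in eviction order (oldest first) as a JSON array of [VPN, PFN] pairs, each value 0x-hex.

Per-access translation:
#0 VA=0x885028134D9 (w,kernel):
  L0 @0x2F[17] → 0x33007  P=1,RW=1,US=1,PS=0
  L1 @0x33[20] → 0x36007  P=1,RW=1,US=1,PS=0
  L2 @0x36[20] → 0x39007  P=1,RW=1,US=1,PS=0
  L3 @0x39[19] → 0x3A007  P=1,RW=1,US=1,PS=0
  → PA=0x3A4D9  (4 entries read)
#1 VA=0x303600559 (r,kernel):
  L0 @0x2F[0] → 0x3C007  P=1,RW=1,US=1,PS=0
  L1 @0x3C[12] → 0x3D007  P=1,RW=1,US=1,PS=0
  L2 @0x3D[27] → 0x26000  P=0,RW=0,US=0,PS=0
  → PAGE_NOT_PRESENT  (3 entries read)
#2 VA=0xC06C2C03075 (w,kernel):
  L0 @0x2F[24] → 0x3E007  P=1,RW=1,US=1,PS=0
  L1 @0x3E[27] → 0x3F007  P=1,RW=1,US=1,PS=0
  L2 @0x3F[22] → 0x41007  P=1,RW=1,US=1,PS=0
  L3 @0x41[3] → 0x44007  P=1,RW=1,US=1,PS=0
  → PA=0x44075  (4 entries read)
#3 VA=0x60000000CCD (w,user):
  L0 @0x2F[12] → 0x60004  P=0,RW=0,US=1,PS=0
  → PAGE_NOT_PRESENT  (1 entries read)
#4 VA=0x30042015B32 (r,user):
  L0 @0x2F[6] → 0x45007  P=1,RW=1,US=1,PS=0
  L1 @0x45[1] → 0x47007  P=1,RW=1,US=1,PS=0
  L2 @0x47[16] → 0x48007  P=1,RW=1,US=1,PS=0
  L3 @0x48[21] → 0x4C007  P=1,RW=1,US=1,PS=0
  → PA=0x4CB32  (4 entries read)

TLB: [["0x88502813", "0x3A"], ["0xC06C2C03", "0x44"], ["0x30042015", "0x4C"]]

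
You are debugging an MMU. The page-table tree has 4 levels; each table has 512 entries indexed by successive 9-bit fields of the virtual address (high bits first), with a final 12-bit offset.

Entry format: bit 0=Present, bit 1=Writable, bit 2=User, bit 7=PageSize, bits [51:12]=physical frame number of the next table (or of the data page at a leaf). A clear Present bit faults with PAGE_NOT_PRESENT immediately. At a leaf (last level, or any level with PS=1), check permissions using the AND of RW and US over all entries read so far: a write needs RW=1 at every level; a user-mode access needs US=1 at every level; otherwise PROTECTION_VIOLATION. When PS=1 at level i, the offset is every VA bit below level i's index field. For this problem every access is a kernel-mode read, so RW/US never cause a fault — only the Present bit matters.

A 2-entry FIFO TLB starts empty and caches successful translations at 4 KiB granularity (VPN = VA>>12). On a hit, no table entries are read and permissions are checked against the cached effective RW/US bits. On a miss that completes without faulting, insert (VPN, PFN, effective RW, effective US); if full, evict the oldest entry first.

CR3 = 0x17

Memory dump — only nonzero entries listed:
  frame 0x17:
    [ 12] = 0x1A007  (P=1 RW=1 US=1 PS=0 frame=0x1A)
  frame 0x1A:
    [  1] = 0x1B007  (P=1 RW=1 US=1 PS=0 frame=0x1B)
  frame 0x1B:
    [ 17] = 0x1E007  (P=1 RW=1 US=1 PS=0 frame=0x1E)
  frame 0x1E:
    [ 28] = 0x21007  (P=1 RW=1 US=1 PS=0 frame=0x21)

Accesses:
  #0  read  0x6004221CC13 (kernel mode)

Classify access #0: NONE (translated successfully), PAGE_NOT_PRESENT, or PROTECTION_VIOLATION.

Trace:
#0 VA=0x6004221CC13 (r,kernel):
  lvl0: tbl 0x17, slot 12 ⇒ 0x1A007 (P1/RW1/US1/PS0)
  lvl1: tbl 0x1A, slot 1 ⇒ 0x1B007 (P1/RW1/US1/PS0)
  lvl2: tbl 0x1B, slot 17 ⇒ 0x1E007 (P1/RW1/US1/PS0)
  lvl3: tbl 0x1E, slot 28 ⇒ 0x21007 (P1/RW1/US1/PS0)
  ⇒ phys 0x21C13  [4 reads]

Access #0 fault: NONE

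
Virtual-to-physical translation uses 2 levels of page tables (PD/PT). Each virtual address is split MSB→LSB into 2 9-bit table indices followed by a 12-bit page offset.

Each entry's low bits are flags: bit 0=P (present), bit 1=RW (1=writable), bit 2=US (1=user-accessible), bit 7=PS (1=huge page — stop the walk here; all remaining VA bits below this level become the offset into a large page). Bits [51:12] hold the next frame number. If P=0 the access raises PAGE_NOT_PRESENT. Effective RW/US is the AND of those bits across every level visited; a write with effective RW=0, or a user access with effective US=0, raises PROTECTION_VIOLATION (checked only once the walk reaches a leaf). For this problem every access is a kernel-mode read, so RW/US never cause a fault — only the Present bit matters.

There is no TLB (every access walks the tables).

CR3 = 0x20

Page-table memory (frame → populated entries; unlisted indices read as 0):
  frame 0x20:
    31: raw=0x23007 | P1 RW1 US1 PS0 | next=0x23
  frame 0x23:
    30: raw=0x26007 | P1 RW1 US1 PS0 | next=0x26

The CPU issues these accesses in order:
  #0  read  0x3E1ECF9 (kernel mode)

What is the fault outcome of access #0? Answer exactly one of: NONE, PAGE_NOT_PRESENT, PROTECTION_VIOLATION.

Walk each access:
#0 VA=0x3E1ECF9 (r,kernel):
  L0 @0x20[31] → 0x23007  P=1,RW=1,US=1,PS=0
  L1 @0x23[30] → 0x26007  P=1,RW=1,US=1,PS=0
  ⇒ phys 0x26CF9  [2 reads]

Access #0 fault: NONE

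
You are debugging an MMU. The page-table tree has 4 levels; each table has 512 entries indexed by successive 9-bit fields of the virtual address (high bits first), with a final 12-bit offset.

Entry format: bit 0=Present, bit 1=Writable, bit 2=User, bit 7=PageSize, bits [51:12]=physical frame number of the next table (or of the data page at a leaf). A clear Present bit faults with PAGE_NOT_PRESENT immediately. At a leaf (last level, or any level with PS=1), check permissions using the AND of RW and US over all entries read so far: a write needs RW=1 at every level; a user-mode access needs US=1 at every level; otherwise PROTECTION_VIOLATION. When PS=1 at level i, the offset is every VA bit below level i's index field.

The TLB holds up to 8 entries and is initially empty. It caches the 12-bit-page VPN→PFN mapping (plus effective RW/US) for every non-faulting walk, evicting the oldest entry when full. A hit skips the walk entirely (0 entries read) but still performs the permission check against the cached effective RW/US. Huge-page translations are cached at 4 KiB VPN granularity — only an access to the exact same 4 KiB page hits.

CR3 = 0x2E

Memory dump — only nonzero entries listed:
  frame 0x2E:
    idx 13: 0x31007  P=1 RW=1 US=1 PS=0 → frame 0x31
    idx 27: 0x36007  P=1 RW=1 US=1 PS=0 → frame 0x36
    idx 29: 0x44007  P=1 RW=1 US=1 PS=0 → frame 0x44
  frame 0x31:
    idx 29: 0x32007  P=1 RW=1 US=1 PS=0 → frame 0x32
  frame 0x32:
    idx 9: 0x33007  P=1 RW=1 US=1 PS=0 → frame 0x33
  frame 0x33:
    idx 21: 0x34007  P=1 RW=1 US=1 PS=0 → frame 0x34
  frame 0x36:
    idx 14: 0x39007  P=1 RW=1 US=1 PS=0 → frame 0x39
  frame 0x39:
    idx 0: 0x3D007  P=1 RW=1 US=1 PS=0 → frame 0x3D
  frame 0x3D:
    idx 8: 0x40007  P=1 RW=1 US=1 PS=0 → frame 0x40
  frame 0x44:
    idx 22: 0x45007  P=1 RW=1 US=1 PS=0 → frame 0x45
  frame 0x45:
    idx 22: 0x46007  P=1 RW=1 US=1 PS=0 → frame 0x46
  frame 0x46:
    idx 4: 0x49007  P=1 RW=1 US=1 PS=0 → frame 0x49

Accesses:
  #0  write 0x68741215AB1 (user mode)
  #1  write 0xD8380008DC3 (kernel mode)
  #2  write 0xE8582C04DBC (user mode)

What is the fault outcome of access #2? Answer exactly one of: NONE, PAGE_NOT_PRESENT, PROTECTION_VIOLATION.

Per-access translation:
#0 VA=0x68741215AB1 (w,user):
  L0 @0x2E[13] → 0x31007  P=1,RW=1,US=1,PS=0
  L1 @0x31[29] → 0x32007  P=1,RW=1,US=1,PS=0
  L2 @0x32[9] → 0x33007  P=1,RW=1,US=1,PS=0
  L3 @0x33[21] → 0x34007  P=1,RW=1,US=1,PS=0
  ✓ 0x34AB1  — 4 lookups
#1 VA=0xD8380008DC3 (w,kernel):
  L0 @0x2E[27] → 0x36007  P=1,RW=1,US=1,PS=0
  L1 @0x36[14] → 0x39007  P=1,RW=1,US=1,PS=0
  L2 @0x39[0] → 0x3D007  P=1,RW=1,US=1,PS=0
  L3 @0x3D[8] → 0x40007  P=1,RW=1,US=1,PS=0
  ✓ 0x40DC3  — 4 lookups
#2 VA=0xE8582C04DBC (w,user):
  L0 @0x2E[29] → 0x44007  P=1,RW=1,US=1,PS=0
  L1 @0x44[22] → 0x45007  P=1,RW=1,US=1,PS=0
  L2 @0x45[22] → 0x46007  P=1,RW=1,US=1,PS=0
  L3 @0x46[4] → 0x49007  P=1,RW=1,US=1,PS=0
  ✓ 0x49DBC  — 4 lookups

Access #2 fault: NONE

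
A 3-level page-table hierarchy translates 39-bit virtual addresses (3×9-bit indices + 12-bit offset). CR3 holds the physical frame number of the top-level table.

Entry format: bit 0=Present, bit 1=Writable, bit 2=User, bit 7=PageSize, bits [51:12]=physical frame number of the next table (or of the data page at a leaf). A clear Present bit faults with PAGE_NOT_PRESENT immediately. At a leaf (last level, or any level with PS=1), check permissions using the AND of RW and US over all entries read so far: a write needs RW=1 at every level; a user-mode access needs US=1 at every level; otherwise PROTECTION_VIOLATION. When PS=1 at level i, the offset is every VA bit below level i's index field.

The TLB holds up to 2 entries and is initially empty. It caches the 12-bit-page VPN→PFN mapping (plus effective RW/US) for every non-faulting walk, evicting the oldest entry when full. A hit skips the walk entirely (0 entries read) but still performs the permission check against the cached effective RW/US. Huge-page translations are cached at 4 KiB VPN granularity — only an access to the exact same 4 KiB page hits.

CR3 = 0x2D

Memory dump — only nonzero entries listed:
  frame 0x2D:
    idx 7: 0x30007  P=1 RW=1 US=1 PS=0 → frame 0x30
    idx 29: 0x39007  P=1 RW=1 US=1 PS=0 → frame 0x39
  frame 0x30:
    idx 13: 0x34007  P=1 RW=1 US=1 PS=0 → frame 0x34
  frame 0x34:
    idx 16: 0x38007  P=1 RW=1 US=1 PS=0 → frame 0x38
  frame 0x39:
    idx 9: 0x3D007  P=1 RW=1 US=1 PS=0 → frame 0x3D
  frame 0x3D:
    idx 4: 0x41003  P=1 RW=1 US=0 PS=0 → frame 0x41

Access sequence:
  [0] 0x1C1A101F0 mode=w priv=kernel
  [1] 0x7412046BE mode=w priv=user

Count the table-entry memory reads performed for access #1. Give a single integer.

Trace:
#0 VA=0x1C1A101F0 (w,kernel):
  lvl0: tbl 0x2D, slot 7 ⇒ 0x30007 (P1/RW1/US1/PS0)
  lvl1: tbl 0x30, slot 13 ⇒ 0x34007 (P1/RW1/US1/PS0)
  lvl2: tbl 0x34, slot 16 ⇒ 0x38007 (P1/RW1/US1/PS0)
  ⇒ phys 0x381F0  [3 reads]
#1 VA=0x7412046BE (w,user):
  lvl0: tbl 0x2D, slot 29 ⇒ 0x39007 (P1/RW1/US1/PS0)
  lvl1: tbl 0x39, slot 9 ⇒ 0x3D007 (P1/RW1/US1/PS0)
  lvl2: tbl 0x3D, slot 4 ⇒ 0x41003 (P1/RW1/US0/PS0)
  ✗ PROTECTION_VIOLATION  [3 reads]

Entries read for #1: 3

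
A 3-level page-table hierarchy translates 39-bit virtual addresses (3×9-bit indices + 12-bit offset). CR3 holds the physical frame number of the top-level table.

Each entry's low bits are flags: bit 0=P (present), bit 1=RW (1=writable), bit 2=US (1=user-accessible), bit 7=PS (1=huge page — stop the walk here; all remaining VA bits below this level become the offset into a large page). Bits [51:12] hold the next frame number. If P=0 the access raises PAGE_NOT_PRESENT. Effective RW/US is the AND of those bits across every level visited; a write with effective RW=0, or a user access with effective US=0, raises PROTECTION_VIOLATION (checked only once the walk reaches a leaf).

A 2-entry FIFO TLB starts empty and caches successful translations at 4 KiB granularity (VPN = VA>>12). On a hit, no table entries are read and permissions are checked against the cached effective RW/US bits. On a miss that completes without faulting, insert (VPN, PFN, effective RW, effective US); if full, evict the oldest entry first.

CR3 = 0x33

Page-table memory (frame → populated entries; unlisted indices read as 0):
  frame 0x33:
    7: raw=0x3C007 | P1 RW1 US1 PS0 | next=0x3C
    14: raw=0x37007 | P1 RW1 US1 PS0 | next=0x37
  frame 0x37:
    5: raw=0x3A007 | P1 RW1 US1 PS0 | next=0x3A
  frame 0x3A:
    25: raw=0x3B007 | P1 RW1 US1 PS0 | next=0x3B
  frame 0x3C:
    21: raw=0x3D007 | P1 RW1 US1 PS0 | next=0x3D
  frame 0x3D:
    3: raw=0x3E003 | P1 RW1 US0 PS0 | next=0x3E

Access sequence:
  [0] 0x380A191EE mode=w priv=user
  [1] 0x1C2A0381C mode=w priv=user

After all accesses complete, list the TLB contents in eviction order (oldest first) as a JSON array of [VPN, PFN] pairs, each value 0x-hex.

Walk each access:
#0 VA=0x380A191EE (w,user):
  lvl0: tbl 0x33, slot 14 ⇒ 0x37007 (P1/RW1/US1/PS0)
  lvl1: tbl 0x37, slot 5 ⇒ 0x3A007 (P1/RW1/US1/PS0)
  lvl2: tbl 0x3A, slot 25 ⇒ 0x3B007 (P1/RW1/US1/PS0)
  ✓ 0x3B1EE  — 3 lookups
#1 VA=0x1C2A0381C (w,user):
  lvl0: tbl 0x33, slot 7 ⇒ 0x3C007 (P1/RW1/US1/PS0)
  lvl1: tbl 0x3C, slot 21 ⇒ 0x3D007 (P1/RW1/US1/PS0)
  lvl2: tbl 0x3D, slot 3 ⇒ 0x3E003 (P1/RW1/US0/PS0)
  → PROTECTION_VIOLATION  (3 entries read)

TLB: [["0x380A19", "0x3B"]]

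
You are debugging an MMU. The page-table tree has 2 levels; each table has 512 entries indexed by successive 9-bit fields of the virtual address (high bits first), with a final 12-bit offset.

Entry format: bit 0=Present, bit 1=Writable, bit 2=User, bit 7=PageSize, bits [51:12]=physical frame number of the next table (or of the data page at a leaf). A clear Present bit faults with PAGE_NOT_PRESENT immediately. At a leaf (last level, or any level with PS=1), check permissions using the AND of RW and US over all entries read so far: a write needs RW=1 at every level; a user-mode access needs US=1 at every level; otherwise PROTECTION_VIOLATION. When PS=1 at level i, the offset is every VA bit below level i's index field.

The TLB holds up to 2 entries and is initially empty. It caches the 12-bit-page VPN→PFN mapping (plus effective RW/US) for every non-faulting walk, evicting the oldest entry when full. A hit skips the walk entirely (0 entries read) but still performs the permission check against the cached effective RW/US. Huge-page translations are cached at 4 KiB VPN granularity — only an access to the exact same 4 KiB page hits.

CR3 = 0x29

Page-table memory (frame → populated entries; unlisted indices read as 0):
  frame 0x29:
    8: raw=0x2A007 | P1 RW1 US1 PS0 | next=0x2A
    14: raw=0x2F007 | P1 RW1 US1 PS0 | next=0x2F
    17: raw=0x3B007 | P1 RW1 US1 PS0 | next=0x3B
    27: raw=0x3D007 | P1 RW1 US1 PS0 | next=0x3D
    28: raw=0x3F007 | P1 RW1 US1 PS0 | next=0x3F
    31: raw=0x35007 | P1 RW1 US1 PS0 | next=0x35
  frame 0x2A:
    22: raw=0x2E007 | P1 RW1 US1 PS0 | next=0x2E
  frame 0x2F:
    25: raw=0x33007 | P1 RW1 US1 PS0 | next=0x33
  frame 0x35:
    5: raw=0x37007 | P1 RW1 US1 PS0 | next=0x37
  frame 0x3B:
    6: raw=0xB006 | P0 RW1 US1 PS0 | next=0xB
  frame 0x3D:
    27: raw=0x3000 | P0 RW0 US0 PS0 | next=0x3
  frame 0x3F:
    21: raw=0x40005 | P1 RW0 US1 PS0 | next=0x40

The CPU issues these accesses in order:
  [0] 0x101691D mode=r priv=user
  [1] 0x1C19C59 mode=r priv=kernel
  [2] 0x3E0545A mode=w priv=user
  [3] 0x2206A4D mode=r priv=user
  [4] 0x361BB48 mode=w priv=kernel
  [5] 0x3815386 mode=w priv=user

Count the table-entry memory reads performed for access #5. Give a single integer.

Walk each access:
#0 VA=0x101691D (r,user):
  L0: frame=0x29 idx=8 entry=0x2A007 [P=1 RW=1 US=1 PS=0]
  L1: frame=0x2A idx=22 entry=0x2E007 [P=1 RW=1 US=1 PS=0]
  ⇒ phys 0x2E91D  [2 reads]
#1 VA=0x1C19C59 (r,kernel):
  L0: frame=0x29 idx=14 entry=0x2F007 [P=1 RW=1 US=1 PS=0]
  L1: frame=0x2F idx=25 entry=0x33007 [P=1 RW=1 US=1 PS=0]
  ⇒ phys 0x33C59  [2 reads]
#2 VA=0x3E0545A (w,user):
  L0: frame=0x29 idx=31 entry=0x35007 [P=1 RW=1 US=1 PS=0]
  L1: frame=0x35 idx=5 entry=0x37007 [P=1 RW=1 US=1 PS=0]
  ⇒ phys 0x3745A  [2 reads]
#3 VA=0x2206A4D (r,user):
  L0: frame=0x29 idx=17 entry=0x3B007 [P=1 RW=1 US=1 PS=0]
  L1: frame=0x3B idx=6 entry=0xB006 [P=0 RW=1 US=1 PS=0]
  ✗ PAGE_NOT_PRESENT  [2 reads]
#4 VA=0x361BB48 (w,kernel):
  L0: frame=0x29 idx=27 entry=0x3D007 [P=1 RW=1 US=1 PS=0]
  L1: frame=0x3D idx=27 entry=0x3000 [P=0 RW=0 US=0 PS=0]
  ✗ PAGE_NOT_PRESENT  [2 reads]
#5 VA=0x3815386 (w,user):
  L0: frame=0x29 idx=28 entry=0x3F007 [P=1 RW=1 US=1 PS=0]
  L1: frame=0x3F idx=21 entry=0x40005 [P=1 RW=0 US=1 PS=0]
  ✗ PROTECTION_VIOLATION  [2 reads]

Entries read for #5: 2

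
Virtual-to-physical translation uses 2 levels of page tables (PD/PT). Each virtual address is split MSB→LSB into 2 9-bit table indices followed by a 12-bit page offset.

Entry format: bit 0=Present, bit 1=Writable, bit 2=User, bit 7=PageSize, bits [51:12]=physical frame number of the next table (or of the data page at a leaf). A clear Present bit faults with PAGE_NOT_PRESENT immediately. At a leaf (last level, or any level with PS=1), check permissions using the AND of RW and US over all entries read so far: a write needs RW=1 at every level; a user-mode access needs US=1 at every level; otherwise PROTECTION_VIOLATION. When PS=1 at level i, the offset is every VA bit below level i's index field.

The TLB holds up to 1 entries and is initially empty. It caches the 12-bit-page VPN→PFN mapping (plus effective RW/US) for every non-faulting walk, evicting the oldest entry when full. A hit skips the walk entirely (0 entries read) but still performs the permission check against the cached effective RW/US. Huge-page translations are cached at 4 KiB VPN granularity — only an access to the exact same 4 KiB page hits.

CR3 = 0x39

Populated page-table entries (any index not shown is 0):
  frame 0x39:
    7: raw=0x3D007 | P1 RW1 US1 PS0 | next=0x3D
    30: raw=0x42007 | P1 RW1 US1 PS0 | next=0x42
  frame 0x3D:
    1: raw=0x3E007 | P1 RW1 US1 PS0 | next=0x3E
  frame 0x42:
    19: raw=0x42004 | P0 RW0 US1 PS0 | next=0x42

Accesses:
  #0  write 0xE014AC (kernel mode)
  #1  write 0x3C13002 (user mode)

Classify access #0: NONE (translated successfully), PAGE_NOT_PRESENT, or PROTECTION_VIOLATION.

Trace:
#0 VA=0xE014AC (w,kernel):
  L0: frame=0x39 idx=7 entry=0x3D007 [P=1 RW=1 US=1 PS=0]
  L1: frame=0x3D idx=1 entry=0x3E007 [P=1 RW=1 US=1 PS=0]
  → PA=0x3E4AC  (2 entries read)
#1 VA=0x3C13002 (w,user):
  L0: frame=0x39 idx=30 entry=0x42007 [P=1 RW=1 US=1 PS=0]
  L1: frame=0x42 idx=19 entry=0x42004 [P=0 RW=0 US=1 PS=0]
  ✗ PAGE_NOT_PRESENT  [2 reads]

Access #0 fault: NONE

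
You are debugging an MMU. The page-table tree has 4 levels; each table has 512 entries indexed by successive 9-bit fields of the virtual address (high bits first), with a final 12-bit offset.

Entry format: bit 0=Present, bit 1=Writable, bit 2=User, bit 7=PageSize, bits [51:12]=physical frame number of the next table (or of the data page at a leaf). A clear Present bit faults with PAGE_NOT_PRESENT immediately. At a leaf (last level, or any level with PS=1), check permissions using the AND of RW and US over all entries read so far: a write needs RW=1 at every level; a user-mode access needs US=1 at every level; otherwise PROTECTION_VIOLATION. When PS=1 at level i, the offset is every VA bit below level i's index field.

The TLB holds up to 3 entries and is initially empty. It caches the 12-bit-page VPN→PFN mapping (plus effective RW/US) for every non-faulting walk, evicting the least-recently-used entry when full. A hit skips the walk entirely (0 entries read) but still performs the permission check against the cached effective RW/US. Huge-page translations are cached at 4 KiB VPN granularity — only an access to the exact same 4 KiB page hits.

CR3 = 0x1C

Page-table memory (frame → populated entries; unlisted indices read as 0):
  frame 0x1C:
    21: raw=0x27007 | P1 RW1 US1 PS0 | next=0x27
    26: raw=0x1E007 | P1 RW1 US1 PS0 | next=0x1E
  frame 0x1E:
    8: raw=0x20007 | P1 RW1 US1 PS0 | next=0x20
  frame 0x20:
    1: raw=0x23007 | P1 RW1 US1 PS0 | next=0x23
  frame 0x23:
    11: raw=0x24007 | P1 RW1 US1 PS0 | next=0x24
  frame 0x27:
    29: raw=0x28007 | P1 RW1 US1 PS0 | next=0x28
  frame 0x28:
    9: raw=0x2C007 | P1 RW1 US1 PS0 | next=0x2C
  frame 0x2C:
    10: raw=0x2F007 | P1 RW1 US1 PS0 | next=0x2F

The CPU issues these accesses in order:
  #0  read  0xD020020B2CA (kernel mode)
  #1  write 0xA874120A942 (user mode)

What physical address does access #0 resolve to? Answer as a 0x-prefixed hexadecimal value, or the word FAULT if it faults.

Walk each access:
#0 VA=0xD020020B2CA (r,kernel):
  [0] read 0x1C idx=26: raw=0x1E007 flags P=1 W=1 U=1 S=0
  [1] read 0x1E idx=8: raw=0x20007 flags P=1 W=1 U=1 S=0
  [2] read 0x20 idx=1: raw=0x23007 flags P=1 W=1 U=1 S=0
  [3] read 0x23 idx=11: raw=0x24007 flags P=1 W=1 U=1 S=0
  ✓ 0x242CA  — 4 lookups
#1 VA=0xA874120A942 (w,user):
  [0] read 0x1C idx=21: raw=0x27007 flags P=1 W=1 U=1 S=0
  [1] read 0x27 idx=29: raw=0x28007 flags P=1 W=1 U=1 S=0
  [2] read 0x28 idx=9: raw=0x2C007 flags P=1 W=1 U=1 S=0
  [3] read 0x2C idx=10: raw=0x2F007 flags P=1 W=1 U=1 S=0
  ✓ 0x2F942  — 4 lookups

Access #0 PA: 0x242CA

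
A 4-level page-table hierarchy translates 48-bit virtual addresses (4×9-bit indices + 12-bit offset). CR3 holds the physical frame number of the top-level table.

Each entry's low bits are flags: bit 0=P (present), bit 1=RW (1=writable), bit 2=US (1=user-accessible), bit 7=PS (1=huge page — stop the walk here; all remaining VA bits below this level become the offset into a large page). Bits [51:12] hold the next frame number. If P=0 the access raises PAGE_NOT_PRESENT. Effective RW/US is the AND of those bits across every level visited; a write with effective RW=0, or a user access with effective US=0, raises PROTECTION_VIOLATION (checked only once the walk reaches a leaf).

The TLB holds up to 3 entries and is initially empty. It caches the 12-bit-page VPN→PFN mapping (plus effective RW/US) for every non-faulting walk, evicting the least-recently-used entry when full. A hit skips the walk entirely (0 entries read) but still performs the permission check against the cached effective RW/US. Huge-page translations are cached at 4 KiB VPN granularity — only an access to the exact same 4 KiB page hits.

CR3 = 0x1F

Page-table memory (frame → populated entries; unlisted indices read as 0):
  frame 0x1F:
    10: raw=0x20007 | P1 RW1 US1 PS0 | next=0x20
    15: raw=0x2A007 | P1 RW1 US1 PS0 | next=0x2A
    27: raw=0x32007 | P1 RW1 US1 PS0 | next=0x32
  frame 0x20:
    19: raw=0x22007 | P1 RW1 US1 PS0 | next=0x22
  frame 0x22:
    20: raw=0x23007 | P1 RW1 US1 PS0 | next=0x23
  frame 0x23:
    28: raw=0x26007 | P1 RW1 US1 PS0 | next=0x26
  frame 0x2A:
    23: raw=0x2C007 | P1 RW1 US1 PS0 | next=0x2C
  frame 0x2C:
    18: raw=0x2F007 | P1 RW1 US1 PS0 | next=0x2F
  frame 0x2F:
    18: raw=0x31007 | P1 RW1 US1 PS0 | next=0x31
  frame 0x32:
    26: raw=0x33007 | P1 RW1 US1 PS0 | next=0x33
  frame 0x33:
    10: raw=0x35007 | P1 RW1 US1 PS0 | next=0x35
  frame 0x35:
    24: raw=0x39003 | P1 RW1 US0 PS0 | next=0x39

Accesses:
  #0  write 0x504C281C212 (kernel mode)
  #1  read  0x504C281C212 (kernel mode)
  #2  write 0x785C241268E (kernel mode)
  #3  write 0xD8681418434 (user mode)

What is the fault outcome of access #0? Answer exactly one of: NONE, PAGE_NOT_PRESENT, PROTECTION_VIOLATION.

Trace:
#0 VA=0x504C281C212 (w,kernel):
  [0] read 0x1F idx=10: raw=0x20007 flags P=1 W=1 U=1 S=0
  [1] read 0x20 idx=19: raw=0x22007 flags P=1 W=1 U=1 S=0
  [2] read 0x22 idx=20: raw=0x23007 flags P=1 W=1 U=1 S=0
  [3] read 0x23 idx=28: raw=0x26007 flags P=1 W=1 U=1 S=0
  → PA=0x26212  (4 entries read)
#1 VA=0x504C281C212 (r,kernel):
  TLB hit vpn=0x504C281C → PA=0x26212
#2 VA=0x785C241268E (w,kernel):
  [0] read 0x1F idx=15: raw=0x2A007 flags P=1 W=1 U=1 S=0
  [1] read 0x2A idx=23: raw=0x2C007 flags P=1 W=1 U=1 S=0
  [2] read 0x2C idx=18: raw=0x2F007 flags P=1 W=1 U=1 S=0
  [3] read 0x2F idx=18: raw=0x31007 flags P=1 W=1 U=1 S=0
  → PA=0x3168E  (4 entries read)
#3 VA=0xD8681418434 (w,user):
  [0] read 0x1F idx=27: raw=0x32007 flags P=1 W=1 U=1 S=0
  [1] read 0x32 idx=26: raw=0x33007 flags P=1 W=1 U=1 S=0
  [2] read 0x33 idx=10: raw=0x35007 flags P=1 W=1 U=1 S=0
  [3] read 0x35 idx=24: raw=0x39003 flags P=1 W=1 U=0 S=0
  ✗ PROTECTION_VIOLATION  [4 reads]

Access #0 fault: NONE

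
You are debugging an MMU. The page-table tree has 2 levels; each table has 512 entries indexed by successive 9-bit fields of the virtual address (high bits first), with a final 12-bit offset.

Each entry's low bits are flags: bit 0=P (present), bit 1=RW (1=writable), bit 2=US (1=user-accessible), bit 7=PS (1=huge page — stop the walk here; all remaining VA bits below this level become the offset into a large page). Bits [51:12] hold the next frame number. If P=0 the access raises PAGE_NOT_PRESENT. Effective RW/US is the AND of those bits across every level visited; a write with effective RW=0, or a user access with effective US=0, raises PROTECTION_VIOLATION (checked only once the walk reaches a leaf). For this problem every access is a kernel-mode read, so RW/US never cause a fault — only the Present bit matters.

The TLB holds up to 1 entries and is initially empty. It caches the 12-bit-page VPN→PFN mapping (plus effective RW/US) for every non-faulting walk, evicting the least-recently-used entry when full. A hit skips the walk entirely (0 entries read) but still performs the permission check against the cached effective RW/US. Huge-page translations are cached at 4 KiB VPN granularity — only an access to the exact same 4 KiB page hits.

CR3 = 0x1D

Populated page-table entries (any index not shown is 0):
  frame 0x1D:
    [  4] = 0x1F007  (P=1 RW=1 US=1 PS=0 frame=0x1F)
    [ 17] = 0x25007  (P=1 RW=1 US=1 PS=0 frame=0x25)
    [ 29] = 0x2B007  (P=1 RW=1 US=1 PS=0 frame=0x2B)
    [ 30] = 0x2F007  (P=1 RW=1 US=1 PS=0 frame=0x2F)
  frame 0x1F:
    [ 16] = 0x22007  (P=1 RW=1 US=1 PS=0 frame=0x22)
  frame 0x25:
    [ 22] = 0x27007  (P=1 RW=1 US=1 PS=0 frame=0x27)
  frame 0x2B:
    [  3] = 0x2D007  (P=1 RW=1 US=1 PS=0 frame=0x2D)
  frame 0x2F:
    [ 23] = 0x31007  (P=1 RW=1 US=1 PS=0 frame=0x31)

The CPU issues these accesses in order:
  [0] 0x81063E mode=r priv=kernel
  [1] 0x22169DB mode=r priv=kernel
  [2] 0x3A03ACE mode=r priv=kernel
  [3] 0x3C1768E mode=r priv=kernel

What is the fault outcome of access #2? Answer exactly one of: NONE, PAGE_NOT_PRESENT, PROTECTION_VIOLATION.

Trace:
#0 VA=0x81063E (r,kernel):
  L0: frame=0x1D idx=4 entry=0x1F007 [P=1 RW=1 US=1 PS=0]
  L1: frame=0x1F idx=16 entry=0x22007 [P=1 RW=1 US=1 PS=0]
  → PA=0x2263E  (2 entries read)
#1 VA=0x22169DB (r,kernel):
  L0: frame=0x1D idx=17 entry=0x25007 [P=1 RW=1 US=1 PS=0]
  L1: frame=0x25 idx=22 entry=0x27007 [P=1 RW=1 US=1 PS=0]
  → PA=0x279DB  (2 entries read)
#2 VA=0x3A03ACE (r,kernel):
  L0: frame=0x1D idx=29 entry=0x2B007 [P=1 RW=1 US=1 PS=0]
  L1: frame=0x2B idx=3 entry=0x2D007 [P=1 RW=1 US=1 PS=0]
  → PA=0x2DACE  (2 entries read)
#3 VA=0x3C1768E (r,kernel):
  L0: frame=0x1D idx=30 entry=0x2F007 [P=1 RW=1 US=1 PS=0]
  L1: frame=0x2F idx=23 entry=0x31007 [P=1 RW=1 US=1 PS=0]
  → PA=0x3168E  (2 entries read)

Access #2 fault: NONE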